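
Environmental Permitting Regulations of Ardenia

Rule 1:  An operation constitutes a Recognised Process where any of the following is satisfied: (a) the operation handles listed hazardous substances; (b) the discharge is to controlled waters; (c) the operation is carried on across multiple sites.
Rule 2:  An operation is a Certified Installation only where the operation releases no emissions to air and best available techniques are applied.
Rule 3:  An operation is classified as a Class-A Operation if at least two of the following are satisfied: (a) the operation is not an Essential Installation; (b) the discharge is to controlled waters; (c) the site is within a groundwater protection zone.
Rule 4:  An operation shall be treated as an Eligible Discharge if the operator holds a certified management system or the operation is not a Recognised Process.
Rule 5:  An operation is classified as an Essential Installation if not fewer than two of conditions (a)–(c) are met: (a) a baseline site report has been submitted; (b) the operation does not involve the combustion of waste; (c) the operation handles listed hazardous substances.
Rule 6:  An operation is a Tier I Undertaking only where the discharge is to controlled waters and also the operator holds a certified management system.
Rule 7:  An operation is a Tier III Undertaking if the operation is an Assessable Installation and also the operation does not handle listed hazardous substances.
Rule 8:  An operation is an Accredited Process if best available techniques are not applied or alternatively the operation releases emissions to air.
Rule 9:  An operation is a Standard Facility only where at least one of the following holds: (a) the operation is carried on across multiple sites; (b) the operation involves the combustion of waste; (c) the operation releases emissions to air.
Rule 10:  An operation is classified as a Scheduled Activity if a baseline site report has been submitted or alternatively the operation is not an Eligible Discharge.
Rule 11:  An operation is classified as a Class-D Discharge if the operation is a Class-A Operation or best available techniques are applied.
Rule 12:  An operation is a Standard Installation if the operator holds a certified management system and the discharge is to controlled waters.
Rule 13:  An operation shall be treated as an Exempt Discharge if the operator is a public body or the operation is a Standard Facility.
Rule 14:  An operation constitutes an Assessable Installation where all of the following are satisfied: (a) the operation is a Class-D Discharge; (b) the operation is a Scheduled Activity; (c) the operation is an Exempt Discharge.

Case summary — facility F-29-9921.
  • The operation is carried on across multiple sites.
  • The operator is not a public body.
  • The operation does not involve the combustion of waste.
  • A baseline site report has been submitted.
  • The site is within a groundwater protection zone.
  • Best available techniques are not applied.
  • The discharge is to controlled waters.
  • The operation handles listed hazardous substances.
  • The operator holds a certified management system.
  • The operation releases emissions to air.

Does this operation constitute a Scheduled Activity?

Under rule 1: the operation handles listed hazardous substances? yes; or the discharge is to controlled waters? yes; or the operation is carried on across multiple sites? yes. So the operation is a Recognised Process.
Under rule 4: the operator holds a certified management system? yes; or not a Recognised Process (rule 1)? no. So the operation is an Eligible Discharge.
Under rule 10: a baseline site report has been submitted? yes; or not an Eligible Discharge (rule 4)? no. So the operation is a Scheduled Activity.

Yes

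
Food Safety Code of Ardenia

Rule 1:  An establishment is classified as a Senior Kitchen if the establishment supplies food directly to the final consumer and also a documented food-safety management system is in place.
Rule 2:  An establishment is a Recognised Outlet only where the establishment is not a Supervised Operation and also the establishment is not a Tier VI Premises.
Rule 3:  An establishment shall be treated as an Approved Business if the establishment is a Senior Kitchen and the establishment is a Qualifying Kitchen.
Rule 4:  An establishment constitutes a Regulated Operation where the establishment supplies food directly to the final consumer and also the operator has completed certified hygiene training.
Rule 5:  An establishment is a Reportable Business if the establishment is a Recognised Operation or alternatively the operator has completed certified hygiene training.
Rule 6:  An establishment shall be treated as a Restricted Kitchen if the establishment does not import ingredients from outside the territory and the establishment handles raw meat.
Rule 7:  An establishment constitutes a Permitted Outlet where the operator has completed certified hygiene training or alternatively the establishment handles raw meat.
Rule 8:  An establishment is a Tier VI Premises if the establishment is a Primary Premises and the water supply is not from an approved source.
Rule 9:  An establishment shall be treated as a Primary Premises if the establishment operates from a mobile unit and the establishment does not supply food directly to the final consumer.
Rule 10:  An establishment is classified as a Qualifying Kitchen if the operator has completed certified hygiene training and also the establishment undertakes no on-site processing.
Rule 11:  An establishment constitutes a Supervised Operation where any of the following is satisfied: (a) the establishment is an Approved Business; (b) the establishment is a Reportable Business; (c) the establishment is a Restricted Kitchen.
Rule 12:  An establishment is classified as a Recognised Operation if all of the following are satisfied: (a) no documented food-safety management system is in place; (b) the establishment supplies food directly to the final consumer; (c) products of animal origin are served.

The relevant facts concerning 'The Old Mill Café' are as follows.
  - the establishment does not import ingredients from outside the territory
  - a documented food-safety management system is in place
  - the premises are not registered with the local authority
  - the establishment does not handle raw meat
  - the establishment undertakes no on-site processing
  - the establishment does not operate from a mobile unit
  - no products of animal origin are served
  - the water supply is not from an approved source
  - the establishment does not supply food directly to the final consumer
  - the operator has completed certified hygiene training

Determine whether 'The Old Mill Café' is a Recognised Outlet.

No

rule 1 — Senior Kitchen: [the establishment supplies food directly to the final consumer? no] AND [a documented food-safety management system is in place? yes] → not satisfied.
rule 10 — Qualifying Kitchen: [the operator has completed certified hygiene training? yes] AND [the establishment undertakes no on-site processing? yes] → satisfied.
rule 3 — Approved Business: [Senior Kitchen (rule 1)? no] AND [Qualifying Kitchen (rule 10)? yes] → not satisfied.
rule 12 — Recognised Operation: [no documented food-safety management system is in place? no] AND [the establishment supplies food directly to the final consumer? no] AND [products of animal origin are served? no] → not satisfied.
rule 5 — Reportable Business: [Recognised Operation (rule 12)? no] OR [the operator has completed certified hygiene training? yes] → satisfied.
rule 6 — Restricted Kitchen: [the establishment does not import ingredients from outside the territory? yes] AND [the establishment handles raw meat? no] → not satisfied.
rule 11 — Supervised Operation: [Approved Business (rule 3)? no] OR [Reportable Business (rule 5)? yes] OR [Restricted Kitchen (rule 6)? no] → satisfied.
rule 9 — Primary Premises: [the establishment operates from a mobile unit? no] AND [the establishment does not supply food directly to the final consumer? yes] → not satisfied.
rule 8 — Tier VI Premises: [Primary Premises (rule 9)? no] AND [the water supply is not from an approved source? yes] → not satisfied.
rule 2 — Recognised Outlet: [not a Supervised Operation (rule 11)? no] AND [not a Tier VI Premises (rule 8)? yes] → not satisfied.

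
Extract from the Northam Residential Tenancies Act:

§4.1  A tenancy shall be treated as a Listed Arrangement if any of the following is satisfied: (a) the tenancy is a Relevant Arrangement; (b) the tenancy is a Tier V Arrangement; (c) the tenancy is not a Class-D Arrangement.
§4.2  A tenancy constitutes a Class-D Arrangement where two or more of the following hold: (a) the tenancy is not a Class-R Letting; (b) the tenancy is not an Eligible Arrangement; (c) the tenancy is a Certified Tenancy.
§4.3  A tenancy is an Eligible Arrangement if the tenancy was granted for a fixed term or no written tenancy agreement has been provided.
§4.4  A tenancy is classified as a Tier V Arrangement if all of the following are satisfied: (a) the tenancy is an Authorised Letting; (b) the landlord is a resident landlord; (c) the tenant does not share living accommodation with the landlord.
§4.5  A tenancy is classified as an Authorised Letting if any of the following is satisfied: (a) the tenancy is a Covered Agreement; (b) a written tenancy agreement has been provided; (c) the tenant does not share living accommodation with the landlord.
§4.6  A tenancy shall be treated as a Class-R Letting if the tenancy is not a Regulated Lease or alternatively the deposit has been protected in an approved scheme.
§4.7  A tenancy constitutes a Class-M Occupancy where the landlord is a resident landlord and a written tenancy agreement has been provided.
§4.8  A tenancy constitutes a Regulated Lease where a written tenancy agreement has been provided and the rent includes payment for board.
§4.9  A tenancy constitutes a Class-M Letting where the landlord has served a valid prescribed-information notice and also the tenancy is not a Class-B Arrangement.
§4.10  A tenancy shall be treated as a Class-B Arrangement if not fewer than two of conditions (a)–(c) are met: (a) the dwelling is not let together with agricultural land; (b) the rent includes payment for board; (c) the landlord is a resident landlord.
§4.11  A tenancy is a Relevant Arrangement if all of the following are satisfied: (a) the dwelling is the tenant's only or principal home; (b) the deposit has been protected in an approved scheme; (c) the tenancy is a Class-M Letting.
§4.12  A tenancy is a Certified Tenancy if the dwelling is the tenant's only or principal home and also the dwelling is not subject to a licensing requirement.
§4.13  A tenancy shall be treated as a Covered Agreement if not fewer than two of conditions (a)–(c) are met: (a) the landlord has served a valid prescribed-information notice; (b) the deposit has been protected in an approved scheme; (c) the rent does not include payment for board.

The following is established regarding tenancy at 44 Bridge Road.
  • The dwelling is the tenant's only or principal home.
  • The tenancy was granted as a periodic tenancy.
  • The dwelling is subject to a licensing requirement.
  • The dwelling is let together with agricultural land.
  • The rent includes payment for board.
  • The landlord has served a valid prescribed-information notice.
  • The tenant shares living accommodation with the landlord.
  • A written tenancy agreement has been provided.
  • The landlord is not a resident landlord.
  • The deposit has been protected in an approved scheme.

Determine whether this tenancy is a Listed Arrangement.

Yes

§4.10 — Class-B Arrangement: the dwelling is not let together with agricultural land? no; the rent includes payment for board? yes; the landlord is a resident landlord? no — 1 of 3 hold (need ≥2) → not satisfied.
§4.9 — Class-M Letting: [the landlord has served a valid prescribed-information notice? yes] AND [not a Class-B Arrangement (§4.10)? yes] → satisfied.
§4.11 — Relevant Arrangement: [the dwelling is the tenant's only or principal home? yes] AND [the deposit has been protected in an approved scheme? yes] AND [Class-M Letting (§4.9)? yes] → satisfied.
§4.13 — Covered Agreement: the landlord has served a valid prescribed-information notice? yes; the deposit has been protected in an approved scheme? yes; the rent does not include payment for board? no — 2 of 3 hold (need ≥2) → satisfied.
§4.5 — Authorised Letting: [Covered Agreement (§4.13)? yes] OR [a written tenancy agreement has been provided? yes] OR [the tenant does not share living accommodation with the landlord? no] → satisfied.
§4.4 — Tier V Arrangement: [Authorised Letting (§4.5)? yes] AND [the landlord is a resident landlord? no] AND [the tenant does not share living accommodation with the landlord? no] → not satisfied.
§4.8 — Regulated Lease: [a written tenancy agreement has been provided? yes] AND [the rent includes payment for board? yes] → satisfied.
§4.6 — Class-R Letting: [not a Regulated Lease (§4.8)? no] OR [the deposit has been protected in an approved scheme? yes] → satisfied.
§4.3 — Eligible Arrangement: [the tenancy was granted for a fixed term? no] OR [no written tenancy agreement has been provided? no] → not satisfied.
§4.12 — Certified Tenancy: [the dwelling is the tenant's only or principal home? yes] AND [the dwelling is not subject to a licensing requirement? no] → not satisfied.
§4.2 — Class-D Arrangement: not a Class-R Letting (§4.6)? no; not an Eligible Arrangement (§4.3)? yes; Certified Tenancy (§4.12)? no — 1 of 3 hold (need ≥2) → not satisfied.
§4.1 — Listed Arrangement: [Relevant Arrangement (§4.11)? yes] OR [Tier V Arrangement (§4.4)? no] OR [not a Class-D Arrangement (§4.2)? yes] → satisfied.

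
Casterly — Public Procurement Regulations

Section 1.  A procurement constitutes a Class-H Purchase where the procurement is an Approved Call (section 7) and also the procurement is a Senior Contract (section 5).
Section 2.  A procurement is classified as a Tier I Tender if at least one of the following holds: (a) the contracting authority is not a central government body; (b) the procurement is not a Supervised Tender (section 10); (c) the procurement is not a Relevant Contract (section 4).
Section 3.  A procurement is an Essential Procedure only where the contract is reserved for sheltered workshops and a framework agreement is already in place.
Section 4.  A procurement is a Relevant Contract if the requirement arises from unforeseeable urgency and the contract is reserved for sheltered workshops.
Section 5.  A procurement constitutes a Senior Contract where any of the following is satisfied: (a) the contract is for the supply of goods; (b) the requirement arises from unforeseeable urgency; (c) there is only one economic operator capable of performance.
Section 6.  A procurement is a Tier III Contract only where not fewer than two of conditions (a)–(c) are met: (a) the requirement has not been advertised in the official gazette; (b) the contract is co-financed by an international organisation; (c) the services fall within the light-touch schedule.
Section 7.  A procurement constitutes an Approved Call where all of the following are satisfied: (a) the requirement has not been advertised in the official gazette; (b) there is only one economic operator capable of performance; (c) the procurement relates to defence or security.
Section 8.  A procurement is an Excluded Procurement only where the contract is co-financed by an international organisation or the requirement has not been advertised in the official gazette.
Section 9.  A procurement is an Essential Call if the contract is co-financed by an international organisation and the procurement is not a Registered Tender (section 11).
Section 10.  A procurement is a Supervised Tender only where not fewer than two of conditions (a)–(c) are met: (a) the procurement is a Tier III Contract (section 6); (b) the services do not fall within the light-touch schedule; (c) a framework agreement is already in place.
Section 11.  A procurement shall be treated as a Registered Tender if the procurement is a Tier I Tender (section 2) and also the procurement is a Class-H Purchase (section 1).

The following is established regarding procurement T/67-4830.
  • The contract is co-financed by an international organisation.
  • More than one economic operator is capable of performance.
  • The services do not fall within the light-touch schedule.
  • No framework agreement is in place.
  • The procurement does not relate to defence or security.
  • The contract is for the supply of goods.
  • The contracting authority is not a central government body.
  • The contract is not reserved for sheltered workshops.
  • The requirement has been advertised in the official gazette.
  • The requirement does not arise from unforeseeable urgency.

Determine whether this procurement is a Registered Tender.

Under section 6: the requirement has not been advertised in the official gazette? no; the contract is co-financed by an international organisation? yes; the services fall within the light-touch schedule? no — 1 of 3 hold (need ≥2) → not satisfied.
Under section 10: Tier III Contract (section 6)? no; the services do not fall within the light-touch schedule? yes; a framework agreement is already in place? no — 1 of 3 hold (need ≥2) → not satisfied.
Under section 4: the requirement arises from unforeseeable urgency? no; and the contract is reserved for sheltered workshops? no. So the procurement is not a Relevant Contract.
Under section 2: the contracting authority is not a central government body? yes; or not a Supervised Tender (section 10)? yes; or not a Relevant Contract (section 4)? yes. So the procurement is a Tier I Tender.
Under section 7: the requirement has not been advertised in the official gazette? no; and there is only one economic operator capable of performance? no; and the procurement relates to defence or security? no. So the procurement is not an Approved Call.
Under section 5: the contract is for the supply of goods? yes; or the requirement arises from unforeseeable urgency? no; or there is only one economic operator capable of performance? no. So the procurement is a Senior Contract.
Under section 1: Approved Call (section 7)? no; and Senior Contract (section 5)? yes. So the procurement is not a Class-H Purchase.
Under section 11: Tier I Tender (section 2)? yes; and Class-H Purchase (section 1)? no. So the procurement is not a Registered Tender.

No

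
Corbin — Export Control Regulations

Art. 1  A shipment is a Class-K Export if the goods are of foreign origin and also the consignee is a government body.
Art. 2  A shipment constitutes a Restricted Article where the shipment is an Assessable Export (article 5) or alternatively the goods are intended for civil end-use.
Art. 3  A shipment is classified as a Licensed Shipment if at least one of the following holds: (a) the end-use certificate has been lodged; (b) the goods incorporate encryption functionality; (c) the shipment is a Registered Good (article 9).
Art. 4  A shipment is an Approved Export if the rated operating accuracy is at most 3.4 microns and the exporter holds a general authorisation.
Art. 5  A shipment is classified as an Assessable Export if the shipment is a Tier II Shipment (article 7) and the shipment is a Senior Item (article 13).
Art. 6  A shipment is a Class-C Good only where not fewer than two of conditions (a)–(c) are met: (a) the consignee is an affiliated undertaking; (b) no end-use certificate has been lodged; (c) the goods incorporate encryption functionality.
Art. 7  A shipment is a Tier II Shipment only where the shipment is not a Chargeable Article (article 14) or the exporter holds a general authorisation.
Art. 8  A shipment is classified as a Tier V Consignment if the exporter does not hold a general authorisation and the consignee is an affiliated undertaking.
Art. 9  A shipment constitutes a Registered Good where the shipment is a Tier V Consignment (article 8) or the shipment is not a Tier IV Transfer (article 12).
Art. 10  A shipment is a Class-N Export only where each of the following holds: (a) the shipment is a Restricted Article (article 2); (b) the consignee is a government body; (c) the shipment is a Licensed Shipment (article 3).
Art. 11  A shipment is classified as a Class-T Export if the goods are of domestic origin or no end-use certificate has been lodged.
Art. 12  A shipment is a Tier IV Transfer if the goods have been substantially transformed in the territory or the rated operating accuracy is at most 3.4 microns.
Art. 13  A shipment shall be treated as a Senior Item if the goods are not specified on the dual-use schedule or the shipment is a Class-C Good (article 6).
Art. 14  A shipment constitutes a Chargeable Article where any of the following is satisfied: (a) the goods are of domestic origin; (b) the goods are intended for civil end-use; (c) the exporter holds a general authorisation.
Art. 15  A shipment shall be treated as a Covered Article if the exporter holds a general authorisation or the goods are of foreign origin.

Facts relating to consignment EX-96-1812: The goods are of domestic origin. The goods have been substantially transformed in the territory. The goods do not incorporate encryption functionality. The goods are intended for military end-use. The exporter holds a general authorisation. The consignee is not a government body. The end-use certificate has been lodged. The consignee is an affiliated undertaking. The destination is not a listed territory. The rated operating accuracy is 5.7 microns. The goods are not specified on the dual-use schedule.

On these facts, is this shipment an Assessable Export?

article 14 — Chargeable Article: [the goods are of domestic origin? yes] OR [the goods are intended for civil end-use? no] OR [the exporter holds a general authorisation? yes] → satisfied.
article 7 — Tier II Shipment: [not a Chargeable Article (article 14)? no] OR [the exporter holds a general authorisation? yes] → satisfied.
article 6 — Class-C Good: the consignee is an affiliated undertaking? yes; no end-use certificate has been lodged? no; the goods incorporate encryption functionality? no — 1 of 3 hold (need ≥2) → not satisfied.
article 13 — Senior Item: [the goods are not specified on the dual-use schedule? yes] OR [Class-C Good (article 6)? no] → satisfied.
article 5 — Assessable Export: [Tier II Shipment (article 7)? yes] AND [Senior Item (article 13)? yes] → satisfied.

Yes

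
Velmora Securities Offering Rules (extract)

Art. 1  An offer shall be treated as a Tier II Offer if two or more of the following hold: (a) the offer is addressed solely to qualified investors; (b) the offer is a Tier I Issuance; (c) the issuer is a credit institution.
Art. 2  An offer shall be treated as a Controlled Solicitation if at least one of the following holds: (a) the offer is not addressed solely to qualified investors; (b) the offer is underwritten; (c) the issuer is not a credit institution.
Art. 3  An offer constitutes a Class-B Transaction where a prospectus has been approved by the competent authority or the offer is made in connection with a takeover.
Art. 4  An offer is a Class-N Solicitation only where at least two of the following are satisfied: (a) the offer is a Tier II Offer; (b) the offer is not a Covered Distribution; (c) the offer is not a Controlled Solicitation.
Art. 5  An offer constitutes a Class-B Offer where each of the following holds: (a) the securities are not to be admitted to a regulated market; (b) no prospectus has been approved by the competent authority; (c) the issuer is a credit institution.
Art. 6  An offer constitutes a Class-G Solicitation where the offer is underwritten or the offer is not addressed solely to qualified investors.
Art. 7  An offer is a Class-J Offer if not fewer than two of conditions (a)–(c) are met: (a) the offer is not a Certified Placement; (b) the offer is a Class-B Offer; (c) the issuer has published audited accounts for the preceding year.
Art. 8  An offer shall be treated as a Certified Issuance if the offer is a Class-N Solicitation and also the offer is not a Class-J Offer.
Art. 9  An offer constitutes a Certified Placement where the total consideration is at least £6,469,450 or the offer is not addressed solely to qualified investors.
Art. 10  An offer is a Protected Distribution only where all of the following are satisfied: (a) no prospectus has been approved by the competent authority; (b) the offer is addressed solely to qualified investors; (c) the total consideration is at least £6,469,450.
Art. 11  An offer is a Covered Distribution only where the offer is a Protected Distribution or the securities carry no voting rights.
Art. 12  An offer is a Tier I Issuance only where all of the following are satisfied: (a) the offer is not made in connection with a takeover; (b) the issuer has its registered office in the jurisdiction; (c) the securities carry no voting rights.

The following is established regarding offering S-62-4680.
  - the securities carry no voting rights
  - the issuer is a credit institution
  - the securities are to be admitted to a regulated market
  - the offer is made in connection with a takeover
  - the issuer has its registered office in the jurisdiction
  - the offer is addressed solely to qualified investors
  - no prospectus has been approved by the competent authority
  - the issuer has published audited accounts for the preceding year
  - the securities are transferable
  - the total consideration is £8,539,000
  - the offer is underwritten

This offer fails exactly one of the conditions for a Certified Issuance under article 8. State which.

Class-N Solicitation

article 12 — Tier I Issuance: [the offer is not made in connection with a takeover? no] AND [the issuer has its registered office in the jurisdiction? yes] AND [the securities carry no voting rights? yes] → not satisfied.
article 1 — Tier II Offer: the offer is addressed solely to qualified investors? yes; Tier I Issuance (article 12)? no; the issuer is a credit institution? yes — 2 of 3 hold (need ≥2) → satisfied.
article 10 — Protected Distribution: [no prospectus has been approved by the competent authority? yes] AND [the offer is addressed solely to qualified investors? yes] AND [total consideration: £8,539,000 ≥ £6,469,450? yes] → satisfied.
article 11 — Covered Distribution: [Protected Distribution (article 10)? yes] OR [the securities carry no voting rights? yes] → satisfied.
article 2 — Controlled Solicitation: [the offer is not addressed solely to qualified investors? no] OR [the offer is underwritten? yes] OR [the issuer is not a credit institution? no] → satisfied.
article 4 — Class-N Solicitation: Tier II Offer (article 1)? yes; not a Covered Distribution (article 11)? no; not a Controlled Solicitation (article 2)? no — 1 of 3 hold (need ≥2) → not satisfied.
article 9 — Certified Placement: [total consideration: £8,539,000 ≥ £6,469,450? yes] OR [the offer is not addressed solely to qualified investors? no] → satisfied.
article 5 — Class-B Offer: [the securities are not to be admitted to a regulated market? no] AND [no prospectus has been approved by the competent authority? yes] AND [the issuer is a credit institution? yes] → not satisfied.
article 7 — Class-J Offer: not a Certified Placement (article 9)? no; Class-B Offer (article 5)? no; the issuer has published audited accounts for the preceding year? yes — 1 of 3 hold (need ≥2) → not satisfied.
article 8 — Certified Issuance: [Class-N Solicitation (article 4)? no] AND [not a Class-J Offer (article 7)? yes] → not satisfied.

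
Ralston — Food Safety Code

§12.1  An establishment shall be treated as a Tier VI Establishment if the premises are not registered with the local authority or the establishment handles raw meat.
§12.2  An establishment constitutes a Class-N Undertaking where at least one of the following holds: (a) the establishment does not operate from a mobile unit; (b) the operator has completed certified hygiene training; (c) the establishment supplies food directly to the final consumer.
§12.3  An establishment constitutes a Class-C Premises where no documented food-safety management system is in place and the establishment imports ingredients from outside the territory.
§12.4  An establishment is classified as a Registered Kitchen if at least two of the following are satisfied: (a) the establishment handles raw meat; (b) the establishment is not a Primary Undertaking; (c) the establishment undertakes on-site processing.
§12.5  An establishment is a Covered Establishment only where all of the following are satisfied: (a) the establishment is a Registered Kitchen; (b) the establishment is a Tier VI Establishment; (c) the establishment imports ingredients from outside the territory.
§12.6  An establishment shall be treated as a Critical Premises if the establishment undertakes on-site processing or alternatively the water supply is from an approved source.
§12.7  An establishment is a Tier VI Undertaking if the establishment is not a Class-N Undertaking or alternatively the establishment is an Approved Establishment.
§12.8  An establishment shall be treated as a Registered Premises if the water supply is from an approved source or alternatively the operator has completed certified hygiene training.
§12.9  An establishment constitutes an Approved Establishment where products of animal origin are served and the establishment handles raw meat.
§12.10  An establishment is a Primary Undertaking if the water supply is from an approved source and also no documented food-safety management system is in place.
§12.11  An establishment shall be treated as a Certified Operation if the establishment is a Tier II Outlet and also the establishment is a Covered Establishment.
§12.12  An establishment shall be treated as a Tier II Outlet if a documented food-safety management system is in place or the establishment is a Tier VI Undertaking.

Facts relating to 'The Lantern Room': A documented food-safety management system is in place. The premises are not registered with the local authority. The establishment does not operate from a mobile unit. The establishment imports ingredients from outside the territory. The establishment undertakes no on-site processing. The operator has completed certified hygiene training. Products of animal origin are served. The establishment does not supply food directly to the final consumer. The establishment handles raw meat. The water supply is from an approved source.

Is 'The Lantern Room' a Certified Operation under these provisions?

§12.2 — Class-N Undertaking: [the establishment does not operate from a mobile unit? yes] OR [the operator has completed certified hygiene training? yes] OR [the establishment supplies food directly to the final consumer? no] → satisfied.
§12.9 — Approved Establishment: [products of animal origin are served? yes] AND [the establishment handles raw meat? yes] → satisfied.
§12.7 — Tier VI Undertaking: [not a Class-N Undertaking (§12.2)? no] OR [Approved Establishment (§12.9)? yes] → satisfied.
§12.12 — Tier II Outlet: [a documented food-safety management system is in place? yes] OR [Tier VI Undertaking (§12.7)? yes] → satisfied.
§12.10 — Primary Undertaking: [the water supply is from an approved source? yes] AND [no documented food-safety management system is in place? no] → not satisfied.
§12.4 — Registered Kitchen: the establishment handles raw meat? yes; not a Primary Undertaking (§12.10)? yes; the establishment undertakes on-site processing? no — 2 of 3 hold (need ≥2) → satisfied.
§12.1 — Tier VI Establishment: [the premises are not registered with the local authority? yes] OR [the establishment handles raw meat? yes] → satisfied.
§12.5 — Covered Establishment: [Registered Kitchen (§12.4)? yes] AND [Tier VI Establishment (§12.1)? yes] AND [the establishment imports ingredients from outside the territory? yes] → satisfied.
§12.11 — Certified Operation: [Tier II Outlet (§12.12)? yes] AND [Covered Establishment (§12.5)? yes] → satisfied.

Yes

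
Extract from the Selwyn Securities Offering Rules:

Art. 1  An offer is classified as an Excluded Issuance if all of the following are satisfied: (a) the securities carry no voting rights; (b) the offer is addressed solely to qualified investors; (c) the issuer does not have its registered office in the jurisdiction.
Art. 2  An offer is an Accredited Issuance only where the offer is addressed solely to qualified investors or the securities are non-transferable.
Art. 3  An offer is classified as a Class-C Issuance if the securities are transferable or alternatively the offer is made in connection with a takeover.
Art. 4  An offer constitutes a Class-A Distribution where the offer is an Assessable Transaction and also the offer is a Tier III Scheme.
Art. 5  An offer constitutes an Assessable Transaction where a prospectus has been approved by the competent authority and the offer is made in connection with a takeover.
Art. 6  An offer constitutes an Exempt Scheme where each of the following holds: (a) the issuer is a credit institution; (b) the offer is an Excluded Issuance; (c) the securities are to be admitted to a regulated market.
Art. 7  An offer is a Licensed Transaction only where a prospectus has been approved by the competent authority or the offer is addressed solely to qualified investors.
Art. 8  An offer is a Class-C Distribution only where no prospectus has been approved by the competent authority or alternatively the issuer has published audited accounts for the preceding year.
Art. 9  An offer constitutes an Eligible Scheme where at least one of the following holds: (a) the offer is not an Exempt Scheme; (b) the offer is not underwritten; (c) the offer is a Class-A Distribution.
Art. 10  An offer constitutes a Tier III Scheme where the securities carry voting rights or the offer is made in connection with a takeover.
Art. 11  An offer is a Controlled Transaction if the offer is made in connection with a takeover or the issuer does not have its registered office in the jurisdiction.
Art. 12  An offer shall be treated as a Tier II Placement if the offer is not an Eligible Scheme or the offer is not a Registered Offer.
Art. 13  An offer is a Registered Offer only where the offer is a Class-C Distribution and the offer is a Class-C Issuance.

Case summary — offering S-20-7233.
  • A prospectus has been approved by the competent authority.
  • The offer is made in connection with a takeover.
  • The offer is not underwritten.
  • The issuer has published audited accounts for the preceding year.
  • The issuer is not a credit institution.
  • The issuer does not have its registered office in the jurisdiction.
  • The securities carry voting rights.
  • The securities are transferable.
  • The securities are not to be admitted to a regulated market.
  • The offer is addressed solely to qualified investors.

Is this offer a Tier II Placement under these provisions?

No

article 1 — Excluded Issuance: [the securities carry no voting rights? no] AND [the offer is addressed solely to qualified investors? yes] AND [the issuer does not have its registered office in the jurisdiction? yes] → not satisfied.
article 6 — Exempt Scheme: [the issuer is a credit institution? no] AND [Excluded Issuance (article 1)? no] AND [the securities are to be admitted to a regulated market? no] → not satisfied.
article 5 — Assessable Transaction: [a prospectus has been approved by the competent authority? yes] AND [the offer is made in connection with a takeover? yes] → satisfied.
article 10 — Tier III Scheme: [the securities carry voting rights? yes] OR [the offer is made in connection with a takeover? yes] → satisfied.
article 4 — Class-A Distribution: [Assessable Transaction (article 5)? yes] AND [Tier III Scheme (article 10)? yes] → satisfied.
article 9 — Eligible Scheme: [not an Exempt Scheme (article 6)? yes] OR [the offer is not underwritten? yes] OR [Class-A Distribution (article 4)? yes] → satisfied.
article 8 — Class-C Distribution: [no prospectus has been approved by the competent authority? no] OR [the issuer has published audited accounts for the preceding year? yes] → satisfied.
article 3 — Class-C Issuance: [the securities are transferable? yes] OR [the offer is made in connection with a takeover? yes] → satisfied.
article 13 — Registered Offer: [Class-C Distribution (article 8)? yes] AND [Class-C Issuance (article 3)? yes] → satisfied.
article 12 — Tier II Placement: [not an Eligible Scheme (article 9)? no] OR [not a Registered Offer (article 13)? no] → not satisfied.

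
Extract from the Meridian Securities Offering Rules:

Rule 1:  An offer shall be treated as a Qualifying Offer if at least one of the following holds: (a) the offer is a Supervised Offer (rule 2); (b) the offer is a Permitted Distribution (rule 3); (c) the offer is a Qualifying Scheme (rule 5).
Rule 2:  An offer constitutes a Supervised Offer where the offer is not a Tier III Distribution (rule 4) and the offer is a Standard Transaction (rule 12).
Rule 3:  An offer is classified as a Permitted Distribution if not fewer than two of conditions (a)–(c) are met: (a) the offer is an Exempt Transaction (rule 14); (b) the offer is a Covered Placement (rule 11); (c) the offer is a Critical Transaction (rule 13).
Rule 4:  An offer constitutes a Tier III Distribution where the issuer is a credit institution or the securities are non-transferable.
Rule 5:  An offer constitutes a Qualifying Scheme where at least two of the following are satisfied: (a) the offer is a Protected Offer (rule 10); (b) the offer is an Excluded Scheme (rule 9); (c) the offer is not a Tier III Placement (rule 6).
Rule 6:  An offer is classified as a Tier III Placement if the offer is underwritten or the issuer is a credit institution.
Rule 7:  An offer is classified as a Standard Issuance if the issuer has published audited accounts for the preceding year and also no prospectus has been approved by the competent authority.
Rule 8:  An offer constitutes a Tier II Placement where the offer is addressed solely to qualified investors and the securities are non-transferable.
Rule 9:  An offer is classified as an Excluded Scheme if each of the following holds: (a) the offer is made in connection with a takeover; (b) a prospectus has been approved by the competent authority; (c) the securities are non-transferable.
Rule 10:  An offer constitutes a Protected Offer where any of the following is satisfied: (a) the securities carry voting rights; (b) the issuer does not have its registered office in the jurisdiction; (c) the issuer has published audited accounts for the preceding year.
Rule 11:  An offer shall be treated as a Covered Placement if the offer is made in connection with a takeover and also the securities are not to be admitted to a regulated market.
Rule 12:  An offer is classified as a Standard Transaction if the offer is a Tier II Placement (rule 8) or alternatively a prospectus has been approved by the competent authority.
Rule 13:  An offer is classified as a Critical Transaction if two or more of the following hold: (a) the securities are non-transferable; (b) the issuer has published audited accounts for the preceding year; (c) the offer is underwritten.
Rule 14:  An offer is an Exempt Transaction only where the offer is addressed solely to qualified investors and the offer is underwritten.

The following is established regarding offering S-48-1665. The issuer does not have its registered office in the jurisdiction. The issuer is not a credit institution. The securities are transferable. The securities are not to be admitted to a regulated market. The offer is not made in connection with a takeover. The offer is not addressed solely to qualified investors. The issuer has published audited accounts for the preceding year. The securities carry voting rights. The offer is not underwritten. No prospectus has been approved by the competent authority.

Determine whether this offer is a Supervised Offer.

No

Under rule 4: the issuer is a credit institution? no; or the securities are non-transferable? no. So the offer is not a Tier III Distribution.
Under rule 8: the offer is addressed solely to qualified investors? no; and the securities are non-transferable? no. So the offer is not a Tier II Placement.
Under rule 12: Tier II Placement (rule 8)? no; or a prospectus has been approved by the competent authority? no. So the offer is not a Standard Transaction.
Under rule 2: not a Tier III Distribution (rule 4)? yes; and Standard Transaction (rule 12)? no. So the offer is not a Supervised Offer.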